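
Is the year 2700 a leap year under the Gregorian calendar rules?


Gregorian leap year rule: divisible by 4, but not by 100, unless also by 400.
2700 is divisible by 100 but not 400 -> not a leap year

No


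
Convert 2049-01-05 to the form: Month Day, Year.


ISO 2049-01-05 parses as year=2049, month=01, day=05
Month 1 -> January

January 5, 2049


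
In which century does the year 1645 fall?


Century = (year - 1) // 100 + 1
= (1645 - 1) // 100 + 1
= 1644 // 100 + 1
= 16 + 1

17th century


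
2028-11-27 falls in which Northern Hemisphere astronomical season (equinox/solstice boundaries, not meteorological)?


Date: November 27
Astronomical Autumn (approx.; exact equinox/solstice day varies by year): September 22 to December 20
November 27 falls within the Autumn window

Autumn


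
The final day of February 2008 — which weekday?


February 2008 has 29 days
Anchor: Jan 1, 2008. With p = 2008 - 1 = 2007: (p + p//4 - p//100 + p//400) mod 7 = (2007 + 501 - 20 + 5) mod 7 = 2493 mod 7 = 1 -> Tuesday (Mon=0 ... Sun=6)
Days before February (Jan): 31; February 1 index = (1 + 31) mod 7 = 4 -> Friday
Last day offset: 29 - 1 = 28 days
Weekday index = (4 + 28) mod 7 = 4

Friday, February 29


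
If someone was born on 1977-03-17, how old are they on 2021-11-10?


Birth: 1977-03-17
Reference: 2021-11-10
Year difference: 2021 - 1977 = 44

44 years old


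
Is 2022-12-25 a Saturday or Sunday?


Anchor: Jan 1, 2022. With p = 2022 - 1 = 2021: (p + p//4 - p//100 + p//400) mod 7 = (2021 + 505 - 20 + 5) mod 7 = 2511 mod 7 = 5 -> Saturday (Mon=0 ... Sun=6)
Day of year: 359; offset = 358
Weekday index = (5 + 358) mod 7 = 6 -> Sunday
Weekend days: Saturday, Sunday

Yes


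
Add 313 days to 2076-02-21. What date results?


Start: 2076-02-21, add 313 days
February 2076 has 29 days: 29 - 21 = 8 days to February 29 -> 305 left
March 2076 has 31 days -> 274 left
April 2076 has 30 days -> 244 left
May 2076 has 31 days -> 213 left
June 2076 has 30 days -> 183 left
July 2076 has 31 days -> 152 left
August 2076 has 31 days -> 121 left
September 2076 has 30 days -> 91 left
October 2076 has 31 days -> 60 left
November 2076 has 30 days -> 30 left
December 2076: 30 <= 31 -> lands on December 30

Result: 2076-12-30


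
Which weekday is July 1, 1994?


Target: July 1, 1994
Anchor: Jan 1, 1994. With p = 1994 - 1 = 1993: (p + p//4 - p//100 + p//400) mod 7 = (1993 + 498 - 19 + 4) mod 7 = 2476 mod 7 = 5 -> Saturday (Mon=0 ... Sun=6)
Days before July (Jan-Jun): 181 days
Weekday index = (5 + 181) mod 7 = 4

Friday


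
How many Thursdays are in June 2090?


June 2090 has 30 days
Anchor: Jan 1, 2090. With p = 2090 - 1 = 2089: (p + p//4 - p//100 + p//400) mod 7 = (2089 + 522 - 20 + 5) mod 7 = 2596 mod 7 = 6 -> Sunday (Mon=0 ... Sun=6)
Days before June (Jan-May): 151; June 1 index = (6 + 151) mod 7 = 3 -> Thursday
First Thursday is June 1
Thursdays: 1, 8, 15, 22, 29

5 Thursdays


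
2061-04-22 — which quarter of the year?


Month: April (month 4)
Q1: Jan-Mar, Q2: Apr-Jun, Q3: Jul-Sep, Q4: Oct-Dec

Q2


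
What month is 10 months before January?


January is month 1
1 - 10 = -9; wrap: -9 + 12 = 3

March


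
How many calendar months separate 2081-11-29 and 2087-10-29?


From November 2081 to October 2087
6 years * 12 = 72 months, minus 1 month = 71

71 months


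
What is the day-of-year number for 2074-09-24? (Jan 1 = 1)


Date: September 24, 2074
Days in months 1 through 8: 243
Plus 24 days in September

Day of year: 267


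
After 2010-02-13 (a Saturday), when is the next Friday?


Current: Saturday
Target: Friday
Days ahead: 6

Next Friday: 2010-02-19


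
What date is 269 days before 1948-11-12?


Start: 1948-11-12, subtract 269 days
Back 12 days from November 12 reaches October 31, 1948 -> 257 left
October 1948 has 31 days -> back to September 30, 1948 -> 226 left
September 1948 has 30 days -> back to August 31, 1948 -> 196 left
August 1948 has 31 days -> back to July 31, 1948 -> 165 left
July 1948 has 31 days -> back to June 30, 1948 -> 134 left
June 1948 has 30 days -> back to May 31, 1948 -> 104 left
May 1948 has 31 days -> back to April 30, 1948 -> 73 left
April 1948 has 30 days -> back to March 31, 1948 -> 43 left
March 1948 has 31 days -> back to February 29, 1948 -> 12 left
February 1948: 29 - 12 = 17 -> lands on February 17

Result: 1948-02-17


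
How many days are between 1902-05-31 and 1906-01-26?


From 1902-05-31 to 1906-01-26
1902-05-31: days before May = 31 + 28 + 31 + 30 = 120 (1902 is not a leap year); day of year = 120 + 31 = 151
1906-01-26: day of year = 26
Rest of 1902: 365 - 151 = 214
Full years 1903 (365), 1904 (366), 1905 (365): 1096
Total = 214 + 1096 + 26 = 1336

1336 days


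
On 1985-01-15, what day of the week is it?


Date: January 15, 1985
Anchor: Jan 1, 1985. With p = 1985 - 1 = 1984: (p + p//4 - p//100 + p//400) mod 7 = (1984 + 496 - 19 + 4) mod 7 = 2465 mod 7 = 1 -> Tuesday (Mon=0 ... Sun=6)
Days into year = 15 - 1 = 14
Weekday index = (1 + 14) mod 7 = 1

Day of the week: Tuesday


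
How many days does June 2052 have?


June 2052

30 days


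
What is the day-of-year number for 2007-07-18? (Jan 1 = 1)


Date: July 18, 2007
Days in months 1 through 6: 181
Plus 18 days in July

Day of year: 199


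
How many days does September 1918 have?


September 1918

30 days


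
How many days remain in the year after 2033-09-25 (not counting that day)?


Day of year: 268 of 365
Remaining = 365 - 268

97 days


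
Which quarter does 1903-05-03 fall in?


Month: May (month 5)
Q1: Jan-Mar, Q2: Apr-Jun, Q3: Jul-Sep, Q4: Oct-Dec

Q2


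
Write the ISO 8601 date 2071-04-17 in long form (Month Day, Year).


ISO 2071-04-17 parses as year=2071, month=04, day=17
Month 4 -> April

April 17, 2071


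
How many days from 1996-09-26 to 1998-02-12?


From 1996-09-26 to 1998-02-12
1996-09-26: days before September = 31 + 29 + 31 + 30 + 31 + 30 + 31 + 31 = 244 (1996 is a leap year); day of year = 244 + 26 = 270
1998-02-12: days before February = 31; day of year = 31 + 12 = 43
Rest of 1996: 366 - 270 = 96
Full years 1997 (365): 365
Total = 96 + 365 + 43 = 504

504 days


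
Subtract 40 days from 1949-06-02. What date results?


Start: 1949-06-02, subtract 40 days
Back 2 days from June 2 reaches May 31, 1949 -> 38 left
May 1949 has 31 days -> back to April 30, 1949 -> 7 left
April 1949: 30 - 7 = 23 -> lands on April 23

Result: 1949-04-23


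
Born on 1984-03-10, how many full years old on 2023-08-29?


Birth: 1984-03-10
Reference: 2023-08-29
Year difference: 2023 - 1984 = 39

39 years old


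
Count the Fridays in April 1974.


April 1974 has 30 days
Anchor: Jan 1, 1974. With p = 1974 - 1 = 1973: (p + p//4 - p//100 + p//400) mod 7 = (1973 + 493 - 19 + 4) mod 7 = 2451 mod 7 = 1 -> Tuesday (Mon=0 ... Sun=6)
Days before April (Jan-Mar): 90; April 1 index = (1 + 90) mod 7 = 0 -> Monday
First Friday is April 5
Fridays: 5, 12, 19, 26

4 Fridays


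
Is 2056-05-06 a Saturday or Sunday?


Anchor: Jan 1, 2056. With p = 2056 - 1 = 2055: (p + p//4 - p//100 + p//400) mod 7 = (2055 + 513 - 20 + 5) mod 7 = 2553 mod 7 = 5 -> Saturday (Mon=0 ... Sun=6)
Day of year: 127; offset = 126
Weekday index = (5 + 126) mod 7 = 5 -> Saturday
Weekend days: Saturday, Sunday

Yes


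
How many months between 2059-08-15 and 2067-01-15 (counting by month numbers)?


From August 2059 to January 2067
8 years * 12 = 96 months, minus 7 months = 89

89 months


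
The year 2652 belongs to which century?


Century = (year - 1) // 100 + 1
= (2652 - 1) // 100 + 1
= 2651 // 100 + 1
= 26 + 1

27th century


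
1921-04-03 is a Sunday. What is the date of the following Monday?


Current: Sunday
Target: Monday
Days ahead: 1

Next Monday: 1921-04-04


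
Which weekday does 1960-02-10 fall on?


Date: February 10, 1960
Anchor: Jan 1, 1960. With p = 1960 - 1 = 1959: (p + p//4 - p//100 + p//400) mod 7 = (1959 + 489 - 19 + 4) mod 7 = 2433 mod 7 = 4 -> Friday (Mon=0 ... Sun=6)
Days before February (Jan): 31; offset = 31 + 10 - 1 = 40
Weekday index = (4 + 40) mod 7 = 2

Day of the week: Wednesday


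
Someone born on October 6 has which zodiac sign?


Date: October 6
Conventional tropical zodiac dates: Libra from September 23 onward; Scorpio starts October 23
October 6 falls within the Libra range

Libra


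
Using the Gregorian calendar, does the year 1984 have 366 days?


Gregorian leap year rule: divisible by 4, but not by 100, unless also by 400.
1984 is divisible by 4 but not 100 -> leap year

Yes


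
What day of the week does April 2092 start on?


Target: April 1, 2092
Anchor: Jan 1, 2092. With p = 2092 - 1 = 2091: (p + p//4 - p//100 + p//400) mod 7 = (2091 + 522 - 20 + 5) mod 7 = 2598 mod 7 = 1 -> Tuesday (Mon=0 ... Sun=6)
Days before April (Jan-Mar): 91 days
Weekday index = (1 + 91) mod 7 = 1

Tuesday


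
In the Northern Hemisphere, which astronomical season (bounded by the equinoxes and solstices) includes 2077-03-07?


Date: March 7
Astronomical Winter (approx.; exact equinox/solstice day varies by year): December 21 to March 19
March 7 falls within the Winter window

Winter


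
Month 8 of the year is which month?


Month 8 of 12

August


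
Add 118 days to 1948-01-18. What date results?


Start: 1948-01-18, add 118 days
January 1948 has 31 days: 31 - 18 = 13 days to January 31 -> 105 left
February 1948 has 29 days -> 76 left
March 1948 has 31 days -> 45 left
April 1948 has 30 days -> 15 left
May 1948: 15 <= 31 -> lands on May 15

Result: 1948-05-15


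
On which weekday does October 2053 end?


October 2053 has 31 days
Anchor: Jan 1, 2053. With p = 2053 - 1 = 2052: (p + p//4 - p//100 + p//400) mod 7 = (2052 + 513 - 20 + 5) mod 7 = 2550 mod 7 = 2 -> Wednesday (Mon=0 ... Sun=6)
Days before October (Jan-Sep): 273; October 1 index = (2 + 273) mod 7 = 2 -> Wednesday
Last day offset: 31 - 1 = 30 days
Weekday index = (2 + 30) mod 7 = 4

Friday, October 31


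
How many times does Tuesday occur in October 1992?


October 1992 has 31 days
Anchor: Jan 1, 1992. With p = 1992 - 1 = 1991: (p + p//4 - p//100 + p//400) mod 7 = (1991 + 497 - 19 + 4) mod 7 = 2473 mod 7 = 2 -> Wednesday (Mon=0 ... Sun=6)
Days before October (Jan-Sep): 274; October 1 index = (2 + 274) mod 7 = 3 -> Thursday
First Tuesday is October 6
Tuesdays: 6, 13, 20, 27

4 Tuesdays


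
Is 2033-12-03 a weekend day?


Anchor: Jan 1, 2033. With p = 2033 - 1 = 2032: (p + p//4 - p//100 + p//400) mod 7 = (2032 + 508 - 20 + 5) mod 7 = 2525 mod 7 = 5 -> Saturday (Mon=0 ... Sun=6)
Day of year: 337; offset = 336
Weekday index = (5 + 336) mod 7 = 5 -> Saturday
Weekend days: Saturday, Sunday

Yes


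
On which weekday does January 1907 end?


January 1907 has 31 days
Anchor: Jan 1, 1907. With p = 1907 - 1 = 1906: (p + p//4 - p//100 + p//400) mod 7 = (1906 + 476 - 19 + 4) mod 7 = 2367 mod 7 = 1 -> Tuesday (Mon=0 ... Sun=6)
January 1 is the anchor itself -> Tuesday
Last day offset: 31 - 1 = 30 days
Weekday index = (1 + 30) mod 7 = 3

Thursday, January 31


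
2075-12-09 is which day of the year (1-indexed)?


Date: December 9, 2075
Days in months 1 through 11: 334
Plus 9 days in December

Day of year: 343


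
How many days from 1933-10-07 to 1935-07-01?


From 1933-10-07 to 1935-07-01
1933-10-07: days before October = 31 + 28 + 31 + 30 + 31 + 30 + 31 + 31 + 30 = 273 (1933 is not a leap year); day of year = 273 + 7 = 280
1935-07-01: days before July = 31 + 28 + 31 + 30 + 31 + 30 = 181 (1935 is not a leap year); day of year = 181 + 1 = 182
Rest of 1933: 365 - 280 = 85
Full years 1934 (365): 365
Total = 85 + 365 + 182 = 632

632 days


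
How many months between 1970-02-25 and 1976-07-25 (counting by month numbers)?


From February 1970 to July 1976
6 years * 12 = 72 months, plus 5 months = 77

77 months


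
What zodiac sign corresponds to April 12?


Date: April 12
Conventional tropical zodiac dates: Aries from March 21 onward; Taurus starts April 20
April 12 falls within the Aries range

Aries


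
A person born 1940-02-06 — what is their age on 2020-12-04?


Birth: 1940-02-06
Reference: 2020-12-04
Year difference: 2020 - 1940 = 80

80 years old


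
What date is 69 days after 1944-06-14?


Start: 1944-06-14, add 69 days
June 1944 has 30 days: 30 - 14 = 16 days to June 30 -> 53 left
July 1944 has 31 days -> 22 left
August 1944: 22 <= 31 -> lands on August 22

Result: 1944-08-22


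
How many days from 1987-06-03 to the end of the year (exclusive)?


Day of year: 154 of 365
Remaining = 365 - 154

211 days


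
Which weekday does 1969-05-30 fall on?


Date: May 30, 1969
Anchor: Jan 1, 1969. With p = 1969 - 1 = 1968: (p + p//4 - p//100 + p//400) mod 7 = (1968 + 492 - 19 + 4) mod 7 = 2445 mod 7 = 2 -> Wednesday (Mon=0 ... Sun=6)
Days before May (Jan-Apr): 120; offset = 120 + 30 - 1 = 149
Weekday index = (2 + 149) mod 7 = 4

Day of the week: Friday


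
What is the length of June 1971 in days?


June 1971

30 days


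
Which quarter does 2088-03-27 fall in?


Month: March (month 3)
Q1: Jan-Mar, Q2: Apr-Jun, Q3: Jul-Sep, Q4: Oct-Dec

Q1


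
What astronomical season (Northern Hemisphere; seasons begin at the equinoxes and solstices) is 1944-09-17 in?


Date: September 17
Astronomical Summer (approx.; exact equinox/solstice day varies by year): June 21 to September 21
September 17 falls within the Summer window

Summer


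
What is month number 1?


Month 1 of 12

January


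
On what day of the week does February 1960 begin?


Target: February 1, 1960
Anchor: Jan 1, 1960. With p = 1960 - 1 = 1959: (p + p//4 - p//100 + p//400) mod 7 = (1959 + 489 - 19 + 4) mod 7 = 2433 mod 7 = 4 -> Friday (Mon=0 ... Sun=6)
Days before February (Jan): 31 days
Weekday index = (4 + 31) mod 7 = 0

Monday


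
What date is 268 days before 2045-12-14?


Start: 2045-12-14, subtract 268 days
Back 14 days from December 14 reaches November 30, 2045 -> 254 left
November 2045 has 30 days -> back to October 31, 2045 -> 224 left
October 2045 has 31 days -> back to September 30, 2045 -> 193 left
September 2045 has 30 days -> back to August 31, 2045 -> 163 left
August 2045 has 31 days -> back to July 31, 2045 -> 132 left
July 2045 has 31 days -> back to June 30, 2045 -> 101 left
June 2045 has 30 days -> back to May 31, 2045 -> 71 left
May 2045 has 31 days -> back to April 30, 2045 -> 40 left
April 2045 has 30 days -> back to March 31, 2045 -> 10 left
March 2045: 31 - 10 = 21 -> lands on March 21

Result: 2045-03-21


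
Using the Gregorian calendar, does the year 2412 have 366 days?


Gregorian leap year rule: divisible by 4, but not by 100, unless also by 400.
2412 is divisible by 4 but not 100 -> leap year

Yes


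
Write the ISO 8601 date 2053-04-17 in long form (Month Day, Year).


ISO 2053-04-17 parses as year=2053, month=04, day=17
Month 4 -> April

April 17, 2053


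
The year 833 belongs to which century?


Century = (year - 1) // 100 + 1
= (833 - 1) // 100 + 1
= 832 // 100 + 1
= 8 + 1

9th century


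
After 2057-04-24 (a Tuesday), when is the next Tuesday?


Current: Tuesday
Target: Tuesday
Days ahead: 7

Next Tuesday: 2057-05-01


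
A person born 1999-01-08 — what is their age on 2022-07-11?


Birth: 1999-01-08
Reference: 2022-07-11
Year difference: 2022 - 1999 = 23

23 years old


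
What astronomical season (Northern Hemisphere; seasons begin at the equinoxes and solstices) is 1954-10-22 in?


Date: October 22
Astronomical Autumn (approx.; exact equinox/solstice day varies by year): September 22 to December 20
October 22 falls within the Autumn window

Autumn


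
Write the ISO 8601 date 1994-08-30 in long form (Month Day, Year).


ISO 1994-08-30 parses as year=1994, month=08, day=30
Month 8 -> August

August 30, 1994


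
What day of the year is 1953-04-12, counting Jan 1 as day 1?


Date: April 12, 1953
Days in months 1 through 3: 90
Plus 12 days in April

Day of year: 102


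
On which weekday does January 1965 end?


January 1965 has 31 days
Anchor: Jan 1, 1965. With p = 1965 - 1 = 1964: (p + p//4 - p//100 + p//400) mod 7 = (1964 + 491 - 19 + 4) mod 7 = 2440 mod 7 = 4 -> Friday (Mon=0 ... Sun=6)
January 1 is the anchor itself -> Friday
Last day offset: 31 - 1 = 30 days
Weekday index = (4 + 30) mod 7 = 6

Sunday, January 31


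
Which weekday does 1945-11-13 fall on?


Date: November 13, 1945
Anchor: Jan 1, 1945. With p = 1945 - 1 = 1944: (p + p//4 - p//100 + p//400) mod 7 = (1944 + 486 - 19 + 4) mod 7 = 2415 mod 7 = 0 -> Monday (Mon=0 ... Sun=6)
Days before November (Jan-Oct): 304; offset = 304 + 13 - 1 = 316
Weekday index = (0 + 316) mod 7 = 1

Day of the week: Tuesday


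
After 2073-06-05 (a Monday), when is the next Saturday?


Current: Monday
Target: Saturday
Days ahead: 5

Next Saturday: 2073-06-10


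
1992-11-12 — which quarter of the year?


Month: November (month 11)
Q1: Jan-Mar, Q2: Apr-Jun, Q3: Jul-Sep, Q4: Oct-Dec

Q4


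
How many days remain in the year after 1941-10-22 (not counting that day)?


Day of year: 295 of 365
Remaining = 365 - 295

70 days


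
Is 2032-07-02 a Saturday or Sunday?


Anchor: Jan 1, 2032. With p = 2032 - 1 = 2031: (p + p//4 - p//100 + p//400) mod 7 = (2031 + 507 - 20 + 5) mod 7 = 2523 mod 7 = 3 -> Thursday (Mon=0 ... Sun=6)
Day of year: 184; offset = 183
Weekday index = (3 + 183) mod 7 = 4 -> Friday
Weekend days: Saturday, Sunday

No


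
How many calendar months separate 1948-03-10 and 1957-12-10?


From March 1948 to December 1957
9 years * 12 = 108 months, plus 9 months = 117

117 months


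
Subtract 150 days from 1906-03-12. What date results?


Start: 1906-03-12, subtract 150 days
Back 12 days from March 12 reaches February 28, 1906 -> 138 left
February 1906 has 28 days -> back to January 31, 1906 -> 110 left
January 1906 has 31 days -> back to December 31, 1905 -> 79 left
December 1905 has 31 days -> back to November 30, 1905 -> 48 left
November 1905 has 30 days -> back to October 31, 1905 -> 18 left
October 1905: 31 - 18 = 13 -> lands on October 13

Result: 1905-10-13


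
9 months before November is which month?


November is month 11
11 - 9 = 2

February


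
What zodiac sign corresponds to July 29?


Date: July 29
Conventional tropical zodiac dates: Leo from July 23 onward; Virgo starts August 23
July 29 falls within the Leo range

Leo


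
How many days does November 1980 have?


November 1980

30 days


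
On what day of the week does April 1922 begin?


Target: April 1, 1922
Anchor: Jan 1, 1922. With p = 1922 - 1 = 1921: (p + p//4 - p//100 + p//400) mod 7 = (1921 + 480 - 19 + 4) mod 7 = 2386 mod 7 = 6 -> Sunday (Mon=0 ... Sun=6)
Days before April (Jan-Mar): 90 days
Weekday index = (6 + 90) mod 7 = 5

Saturday


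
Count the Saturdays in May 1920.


May 1920 has 31 days
Anchor: Jan 1, 1920. With p = 1920 - 1 = 1919: (p + p//4 - p//100 + p//400) mod 7 = (1919 + 479 - 19 + 4) mod 7 = 2383 mod 7 = 3 -> Thursday (Mon=0 ... Sun=6)
Days before May (Jan-Apr): 121; May 1 index = (3 + 121) mod 7 = 5 -> Saturday
First Saturday is May 1
Saturdays: 1, 8, 15, 22, 29

5 Saturdays


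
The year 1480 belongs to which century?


Century = (year - 1) // 100 + 1
= (1480 - 1) // 100 + 1
= 1479 // 100 + 1
= 14 + 1

15th century


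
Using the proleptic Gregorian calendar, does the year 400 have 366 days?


Gregorian leap year rule: divisible by 4, but not by 100, unless also by 400.
400 is divisible by 400 -> leap year

Yes


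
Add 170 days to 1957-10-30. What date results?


Start: 1957-10-30, add 170 days
October 1957 has 31 days: 31 - 30 = 1 day to October 31 -> 169 left
November 1957 has 30 days -> 139 left
December 1957 has 31 days -> 108 left
January 1958 has 31 days -> 77 left
February 1958 has 28 days -> 49 left
March 1958 has 31 days -> 18 left
April 1958: 18 <= 30 -> lands on April 18

Result: 1958-04-18


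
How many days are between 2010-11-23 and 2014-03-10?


From 2010-11-23 to 2014-03-10
2010-11-23: days before November = 31 + 28 + 31 + 30 + 31 + 30 + 31 + 31 + 30 + 31 = 304 (2010 is not a leap year); day of year = 304 + 23 = 327
2014-03-10: days before March = 31 + 28 = 59 (2014 is not a leap year); day of year = 59 + 10 = 69
Rest of 2010: 365 - 327 = 38
Full years 2011 (365), 2012 (366), 2013 (365): 1096
Total = 38 + 1096 + 69 = 1203

1203 days


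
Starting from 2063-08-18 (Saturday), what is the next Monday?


Current: Saturday
Target: Monday
Days ahead: 2

Next Monday: 2063-08-20


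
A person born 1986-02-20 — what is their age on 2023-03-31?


Birth: 1986-02-20
Reference: 2023-03-31
Year difference: 2023 - 1986 = 37

37 years old


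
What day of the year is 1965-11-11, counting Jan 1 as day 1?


Date: November 11, 1965
Days in months 1 through 10: 304
Plus 11 days in November

Day of year: 315


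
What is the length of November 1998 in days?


November 1998

30 days


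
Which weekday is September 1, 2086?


Target: September 1, 2086
Anchor: Jan 1, 2086. With p = 2086 - 1 = 2085: (p + p//4 - p//100 + p//400) mod 7 = (2085 + 521 - 20 + 5) mod 7 = 2591 mod 7 = 1 -> Tuesday (Mon=0 ... Sun=6)
Days before September (Jan-Aug): 243 days
Weekday index = (1 + 243) mod 7 = 6

Sunday


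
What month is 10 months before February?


February is month 2
2 - 10 = -8; wrap: -8 + 12 = 4

April


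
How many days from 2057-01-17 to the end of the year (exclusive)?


Day of year: 17 of 365
Remaining = 365 - 17

348 days


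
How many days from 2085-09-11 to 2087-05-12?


From 2085-09-11 to 2087-05-12
2085-09-11: days before September = 31 + 28 + 31 + 30 + 31 + 30 + 31 + 31 = 243 (2085 is not a leap year); day of year = 243 + 11 = 254
2087-05-12: days before May = 31 + 28 + 31 + 30 = 120 (2087 is not a leap year); day of year = 120 + 12 = 132
Rest of 2085: 365 - 254 = 111
Full years 2086 (365): 365
Total = 111 + 365 + 132 = 608

608 days


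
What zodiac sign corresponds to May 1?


Date: May 1
Conventional tropical zodiac dates: Taurus from April 20 onward; Gemini starts May 21
May 1 falls within the Taurus range

Taurus


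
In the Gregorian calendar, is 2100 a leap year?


Gregorian leap year rule: divisible by 4, but not by 100, unless also by 400.
2100 is divisible by 100 but not 400 -> not a leap year

No


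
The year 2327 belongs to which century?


Century = (year - 1) // 100 + 1
= (2327 - 1) // 100 + 1
= 2326 // 100 + 1
= 23 + 1

24th century


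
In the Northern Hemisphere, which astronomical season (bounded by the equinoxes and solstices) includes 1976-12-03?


Date: December 3
Astronomical Autumn (approx.; exact equinox/solstice day varies by year): September 22 to December 20
December 3 falls within the Autumn window

Autumn


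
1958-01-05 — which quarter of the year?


Month: January (month 1)
Q1: Jan-Mar, Q2: Apr-Jun, Q3: Jul-Sep, Q4: Oct-Dec

Q1


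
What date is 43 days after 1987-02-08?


Start: 1987-02-08, add 43 days
February 1987 has 28 days: 28 - 8 = 20 days to February 28 -> 23 left
March 1987: 23 <= 31 -> lands on March 23

Result: 1987-03-23


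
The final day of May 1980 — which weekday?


May 1980 has 31 days
Anchor: Jan 1, 1980. With p = 1980 - 1 = 1979: (p + p//4 - p//100 + p//400) mod 7 = (1979 + 494 - 19 + 4) mod 7 = 2458 mod 7 = 1 -> Tuesday (Mon=0 ... Sun=6)
Days before May (Jan-Apr): 121; May 1 index = (1 + 121) mod 7 = 3 -> Thursday
Last day offset: 31 - 1 = 30 days
Weekday index = (3 + 30) mod 7 = 5

Saturday, May 31


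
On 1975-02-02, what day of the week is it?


Date: February 2, 1975
Anchor: Jan 1, 1975. With p = 1975 - 1 = 1974: (p + p//4 - p//100 + p//400) mod 7 = (1974 + 493 - 19 + 4) mod 7 = 2452 mod 7 = 2 -> Wednesday (Mon=0 ... Sun=6)
Days before February (Jan): 31; offset = 31 + 2 - 1 = 32
Weekday index = (2 + 32) mod 7 = 6

Day of the week: Sunday


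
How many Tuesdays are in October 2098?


October 2098 has 31 days
Anchor: Jan 1, 2098. With p = 2098 - 1 = 2097: (p + p//4 - p//100 + p//400) mod 7 = (2097 + 524 - 20 + 5) mod 7 = 2606 mod 7 = 2 -> Wednesday (Mon=0 ... Sun=6)
Days before October (Jan-Sep): 273; October 1 index = (2 + 273) mod 7 = 2 -> Wednesday
First Tuesday is October 7
Tuesdays: 7, 14, 21, 28

4 Tuesdays


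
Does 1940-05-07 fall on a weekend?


Anchor: Jan 1, 1940. With p = 1940 - 1 = 1939: (p + p//4 - p//100 + p//400) mod 7 = (1939 + 484 - 19 + 4) mod 7 = 2408 mod 7 = 0 -> Monday (Mon=0 ... Sun=6)
Day of year: 128; offset = 127
Weekday index = (0 + 127) mod 7 = 1 -> Tuesday
Weekend days: Saturday, Sunday

No


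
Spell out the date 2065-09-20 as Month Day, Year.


ISO 2065-09-20 parses as year=2065, month=09, day=20
Month 9 -> September

September 20, 2065


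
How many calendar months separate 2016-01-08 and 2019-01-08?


From January 2016 to January 2019
3 years * 12 = 36 months = 36

36 months


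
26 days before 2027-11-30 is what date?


Start: 2027-11-30, subtract 26 days
30 - 26 = 4 stays within November 2027

Result: 2027-11-04


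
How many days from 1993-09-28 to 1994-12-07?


From 1993-09-28 to 1994-12-07
1993-09-28: days before September = 31 + 28 + 31 + 30 + 31 + 30 + 31 + 31 = 243 (1993 is not a leap year); day of year = 243 + 28 = 271
1994-12-07: days before December = 31 + 28 + 31 + 30 + 31 + 30 + 31 + 31 + 30 + 31 + 30 = 334 (1994 is not a leap year); day of year = 334 + 7 = 341
Rest of 1993: 365 - 271 = 94
Total = 94 + 341 = 435

435 days


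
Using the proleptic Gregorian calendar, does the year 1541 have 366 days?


Gregorian leap year rule: divisible by 4, but not by 100, unless also by 400.
1541 is not divisible by 4 -> not a leap year

No


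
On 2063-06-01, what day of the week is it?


Date: June 1, 2063
Anchor: Jan 1, 2063. With p = 2063 - 1 = 2062: (p + p//4 - p//100 + p//400) mod 7 = (2062 + 515 - 20 + 5) mod 7 = 2562 mod 7 = 0 -> Monday (Mon=0 ... Sun=6)
Days before June (Jan-May): 151; offset = 151 + 1 - 1 = 151
Weekday index = (0 + 151) mod 7 = 4

Day of the week: Friday


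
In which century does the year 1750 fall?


Century = (year - 1) // 100 + 1
= (1750 - 1) // 100 + 1
= 1749 // 100 + 1
= 17 + 1

18th century


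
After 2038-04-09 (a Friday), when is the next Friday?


Current: Friday
Target: Friday
Days ahead: 7

Next Friday: 2038-04-16


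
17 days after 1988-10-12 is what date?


Start: 1988-10-12, add 17 days
October 1988 has 31 days; 12 + 17 = 29 stays within October

Result: 1988-10-29


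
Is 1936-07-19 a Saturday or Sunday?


Anchor: Jan 1, 1936. With p = 1936 - 1 = 1935: (p + p//4 - p//100 + p//400) mod 7 = (1935 + 483 - 19 + 4) mod 7 = 2403 mod 7 = 2 -> Wednesday (Mon=0 ... Sun=6)
Day of year: 201; offset = 200
Weekday index = (2 + 200) mod 7 = 6 -> Sunday
Weekend days: Saturday, Sunday

Yes


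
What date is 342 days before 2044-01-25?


Start: 2044-01-25, subtract 342 days
Back 25 days from January 25 reaches December 31, 2043 -> 317 left
December 2043 has 31 days -> back to November 30, 2043 -> 286 left
November 2043 has 30 days -> back to October 31, 2043 -> 256 left
October 2043 has 31 days -> back to September 30, 2043 -> 225 left
September 2043 has 30 days -> back to August 31, 2043 -> 195 left
August 2043 has 31 days -> back to July 31, 2043 -> 164 left
July 2043 has 31 days -> back to June 30, 2043 -> 133 left
June 2043 has 30 days -> back to May 31, 2043 -> 103 left
May 2043 has 31 days -> back to April 30, 2043 -> 72 left
April 2043 has 30 days -> back to March 31, 2043 -> 42 left
March 2043 has 31 days -> back to February 28, 2043 -> 11 left
February 2043: 28 - 11 = 17 -> lands on February 17

Result: 2043-02-17


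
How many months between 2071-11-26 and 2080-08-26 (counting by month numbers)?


From November 2071 to August 2080
9 years * 12 = 108 months, minus 3 months = 105

105 months


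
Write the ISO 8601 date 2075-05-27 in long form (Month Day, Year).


ISO 2075-05-27 parses as year=2075, month=05, day=27
Month 5 -> May

May 27, 2075


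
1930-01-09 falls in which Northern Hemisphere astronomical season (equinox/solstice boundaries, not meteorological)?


Date: January 9
Astronomical Winter (approx.; exact equinox/solstice day varies by year): December 21 to March 19
January 9 falls within the Winter window

Winter


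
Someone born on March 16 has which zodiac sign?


Date: March 16
Conventional tropical zodiac dates: Pisces from February 19 onward; Aries starts March 21
March 16 falls within the Pisces range

Pisces


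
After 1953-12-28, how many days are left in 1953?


Day of year: 362 of 365
Remaining = 365 - 362

3 days


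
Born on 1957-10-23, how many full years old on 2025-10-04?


Birth: 1957-10-23
Reference: 2025-10-04
Year difference: 2025 - 1957 = 68
Birthday not yet reached in 2025, subtract 1

67 years old


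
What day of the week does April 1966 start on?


Target: April 1, 1966
Anchor: Jan 1, 1966. With p = 1966 - 1 = 1965: (p + p//4 - p//100 + p//400) mod 7 = (1965 + 491 - 19 + 4) mod 7 = 2441 mod 7 = 5 -> Saturday (Mon=0 ... Sun=6)
Days before April (Jan-Mar): 90 days
Weekday index = (5 + 90) mod 7 = 4

Friday


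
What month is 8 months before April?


April is month 4
4 - 8 = -4; wrap: -4 + 12 = 8

August


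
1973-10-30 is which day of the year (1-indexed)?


Date: October 30, 1973
Days in months 1 through 9: 273
Plus 30 days in October

Day of year: 303


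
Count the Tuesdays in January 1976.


January 1976 has 31 days
Anchor: Jan 1, 1976. With p = 1976 - 1 = 1975: (p + p//4 - p//100 + p//400) mod 7 = (1975 + 493 - 19 + 4) mod 7 = 2453 mod 7 = 3 -> Thursday (Mon=0 ... Sun=6)
January 1 is the anchor itself -> Thursday
First Tuesday is January 6
Tuesdays: 6, 13, 20, 27

4 Tuesdays


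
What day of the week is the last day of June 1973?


June 1973 has 30 days
Anchor: Jan 1, 1973. With p = 1973 - 1 = 1972: (p + p//4 - p//100 + p//400) mod 7 = (1972 + 493 - 19 + 4) mod 7 = 2450 mod 7 = 0 -> Monday (Mon=0 ... Sun=6)
Days before June (Jan-May): 151; June 1 index = (0 + 151) mod 7 = 4 -> Friday
Last day offset: 30 - 1 = 29 days
Weekday index = (4 + 29) mod 7 = 5

Saturday, June 30


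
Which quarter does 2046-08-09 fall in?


Month: August (month 8)
Q1: Jan-Mar, Q2: Apr-Jun, Q3: Jul-Sep, Q4: Oct-Dec

Q3


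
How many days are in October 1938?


October 1938

31 days


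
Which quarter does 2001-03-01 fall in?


Month: March (month 3)
Q1: Jan-Mar, Q2: Apr-Jun, Q3: Jul-Sep, Q4: Oct-Dec

Q1


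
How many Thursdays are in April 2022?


April 2022 has 30 days
Anchor: Jan 1, 2022. With p = 2022 - 1 = 2021: (p + p//4 - p//100 + p//400) mod 7 = (2021 + 505 - 20 + 5) mod 7 = 2511 mod 7 = 5 -> Saturday (Mon=0 ... Sun=6)
Days before April (Jan-Mar): 90; April 1 index = (5 + 90) mod 7 = 4 -> Friday
First Thursday is April 7
Thursdays: 7, 14, 21, 28

4 Thursdays


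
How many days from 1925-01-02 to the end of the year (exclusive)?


Day of year: 2 of 365
Remaining = 365 - 2

363 days


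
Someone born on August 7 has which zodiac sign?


Date: August 7
Conventional tropical zodiac dates: Leo from July 23 onward; Virgo starts August 23
August 7 falls within the Leo range

Leo


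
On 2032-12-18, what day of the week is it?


Date: December 18, 2032
Anchor: Jan 1, 2032. With p = 2032 - 1 = 2031: (p + p//4 - p//100 + p//400) mod 7 = (2031 + 507 - 20 + 5) mod 7 = 2523 mod 7 = 3 -> Thursday (Mon=0 ... Sun=6)
Days before December (Jan-Nov): 335; offset = 335 + 18 - 1 = 352
Weekday index = (3 + 352) mod 7 = 5

Day of the week: Saturday


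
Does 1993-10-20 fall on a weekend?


Anchor: Jan 1, 1993. With p = 1993 - 1 = 1992: (p + p//4 - p//100 + p//400) mod 7 = (1992 + 498 - 19 + 4) mod 7 = 2475 mod 7 = 4 -> Friday (Mon=0 ... Sun=6)
Day of year: 293; offset = 292
Weekday index = (4 + 292) mod 7 = 2 -> Wednesday
Weekend days: Saturday, Sunday

No


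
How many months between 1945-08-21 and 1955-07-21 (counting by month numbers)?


From August 1945 to July 1955
10 years * 12 = 120 months, minus 1 month = 119

119 months


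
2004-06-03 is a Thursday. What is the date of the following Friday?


Current: Thursday
Target: Friday
Days ahead: 1

Next Friday: 2004-06-04


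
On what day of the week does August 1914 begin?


Target: August 1, 1914
Anchor: Jan 1, 1914. With p = 1914 - 1 = 1913: (p + p//4 - p//100 + p//400) mod 7 = (1913 + 478 - 19 + 4) mod 7 = 2376 mod 7 = 3 -> Thursday (Mon=0 ... Sun=6)
Days before August (Jan-Jul): 212 days
Weekday index = (3 + 212) mod 7 = 5

Saturday


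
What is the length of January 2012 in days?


January 2012

31 days


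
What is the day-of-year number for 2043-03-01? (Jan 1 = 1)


Date: March 1, 2043
Days in months 1 through 2: 59
Plus 1 days in March

Day of year: 60


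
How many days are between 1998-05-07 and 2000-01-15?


From 1998-05-07 to 2000-01-15
1998-05-07: days before May = 31 + 28 + 31 + 30 = 120 (1998 is not a leap year); day of year = 120 + 7 = 127
2000-01-15: day of year = 15
Rest of 1998: 365 - 127 = 238
Full years 1999 (365): 365
Total = 238 + 365 + 15 = 618

618 days


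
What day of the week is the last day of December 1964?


December 1964 has 31 days
Anchor: Jan 1, 1964. With p = 1964 - 1 = 1963: (p + p//4 - p//100 + p//400) mod 7 = (1963 + 490 - 19 + 4) mod 7 = 2438 mod 7 = 2 -> Wednesday (Mon=0 ... Sun=6)
Days before December (Jan-Nov): 335; December 1 index = (2 + 335) mod 7 = 1 -> Tuesday
Last day offset: 31 - 1 = 30 days
Weekday index = (1 + 30) mod 7 = 3

Thursday, December 31


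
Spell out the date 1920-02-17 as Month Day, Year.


ISO 1920-02-17 parses as year=1920, month=02, day=17
Month 2 -> February

February 17, 1920


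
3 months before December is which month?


December is month 12
12 - 3 = 9

September


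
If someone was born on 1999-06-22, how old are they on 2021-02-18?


Birth: 1999-06-22
Reference: 2021-02-18
Year difference: 2021 - 1999 = 22
Birthday not yet reached in 2021, subtract 1

21 years old


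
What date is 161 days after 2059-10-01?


Start: 2059-10-01, add 161 days
October 2059 has 31 days: 31 - 1 = 30 days to October 31 -> 131 left
November 2059 has 30 days -> 101 left
December 2059 has 31 days -> 70 left
January 2060 has 31 days -> 39 left
February 2060 has 29 days -> 10 left
March 2060: 10 <= 31 -> lands on March 10

Result: 2060-03-10


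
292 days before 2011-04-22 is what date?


Start: 2011-04-22, subtract 292 days
Back 22 days from April 22 reaches March 31, 2011 -> 270 left
March 2011 has 31 days -> back to February 28, 2011 -> 239 left
February 2011 has 28 days -> back to January 31, 2011 -> 211 left
January 2011 has 31 days -> back to December 31, 2010 -> 180 left
December 2010 has 31 days -> back to November 30, 2010 -> 149 left
November 2010 has 30 days -> back to October 31, 2010 -> 119 left
October 2010 has 31 days -> back to September 30, 2010 -> 88 left
September 2010 has 30 days -> back to August 31, 2010 -> 58 left
August 2010 has 31 days -> back to July 31, 2010 -> 27 left
July 2010: 31 - 27 = 4 -> lands on July 4

Result: 2010-07-04


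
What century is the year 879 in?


Century = (year - 1) // 100 + 1
= (879 - 1) // 100 + 1
= 878 // 100 + 1
= 8 + 1

9th century


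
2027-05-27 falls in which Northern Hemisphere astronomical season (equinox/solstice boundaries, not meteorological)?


Date: May 27
Astronomical Spring (approx.; exact equinox/solstice day varies by year): March 20 to June 20
May 27 falls within the Spring window

Spring


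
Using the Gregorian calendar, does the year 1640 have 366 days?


Gregorian leap year rule: divisible by 4, but not by 100, unless also by 400.
1640 is divisible by 4 but not 100 -> leap year

Yes


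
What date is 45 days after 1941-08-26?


Start: 1941-08-26, add 45 days
August 1941 has 31 days: 31 - 26 = 5 days to August 31 -> 40 left
September 1941 has 30 days -> 10 left
October 1941: 10 <= 31 -> lands on October 10

Result: 1941-10-10


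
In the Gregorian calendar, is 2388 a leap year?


Gregorian leap year rule: divisible by 4, but not by 100, unless also by 400.
2388 is divisible by 4 but not 100 -> leap year

Yes


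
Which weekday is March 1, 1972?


Target: March 1, 1972
Anchor: Jan 1, 1972. With p = 1972 - 1 = 1971: (p + p//4 - p//100 + p//400) mod 7 = (1971 + 492 - 19 + 4) mod 7 = 2448 mod 7 = 5 -> Saturday (Mon=0 ... Sun=6)
Days before March (Jan-Feb): 60 days
Weekday index = (5 + 60) mod 7 = 2

Wednesday


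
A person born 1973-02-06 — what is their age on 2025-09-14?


Birth: 1973-02-06
Reference: 2025-09-14
Year difference: 2025 - 1973 = 52

52 years old


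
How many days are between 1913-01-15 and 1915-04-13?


From 1913-01-15 to 1915-04-13
1913-01-15: day of year = 15
1915-04-13: days before April = 31 + 28 + 31 = 90 (1915 is not a leap year); day of year = 90 + 13 = 103
Rest of 1913: 365 - 15 = 350
Full years 1914 (365): 365
Total = 350 + 365 + 103 = 818

818 days


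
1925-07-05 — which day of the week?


Date: July 5, 1925
Anchor: Jan 1, 1925. With p = 1925 - 1 = 1924: (p + p//4 - p//100 + p//400) mod 7 = (1924 + 481 - 19 + 4) mod 7 = 2390 mod 7 = 3 -> Thursday (Mon=0 ... Sun=6)
Days before July (Jan-Jun): 181; offset = 181 + 5 - 1 = 185
Weekday index = (3 + 185) mod 7 = 6

Day of the week: Sunday


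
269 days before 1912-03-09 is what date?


Start: 1912-03-09, subtract 269 days
Back 9 days from March 9 reaches February 29, 1912 -> 260 left
February 1912 has 29 days -> back to January 31, 1912 -> 231 left
January 1912 has 31 days -> back to December 31, 1911 -> 200 left
December 1911 has 31 days -> back to November 30, 1911 -> 169 left
November 1911 has 30 days -> back to October 31, 1911 -> 139 left
October 1911 has 31 days -> back to September 30, 1911 -> 108 left
September 1911 has 30 days -> back to August 31, 1911 -> 78 left
August 1911 has 31 days -> back to July 31, 1911 -> 47 left
July 1911 has 31 days -> back to June 30, 1911 -> 16 left
June 1911: 30 - 16 = 14 -> lands on June 14

Result: 1911-06-14


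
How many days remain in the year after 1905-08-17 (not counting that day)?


Day of year: 229 of 365
Remaining = 365 - 229

136 days


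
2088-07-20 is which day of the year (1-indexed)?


Date: July 20, 2088
Days in months 1 through 6: 182
Plus 20 days in July

Day of year: 202


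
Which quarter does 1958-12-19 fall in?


Month: December (month 12)
Q1: Jan-Mar, Q2: Apr-Jun, Q3: Jul-Sep, Q4: Oct-Dec

Q4


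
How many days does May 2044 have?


May 2044

31 days


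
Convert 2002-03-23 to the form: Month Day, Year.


ISO 2002-03-23 parses as year=2002, month=03, day=23
Month 3 -> March

March 23, 2002


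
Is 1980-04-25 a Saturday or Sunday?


Anchor: Jan 1, 1980. With p = 1980 - 1 = 1979: (p + p//4 - p//100 + p//400) mod 7 = (1979 + 494 - 19 + 4) mod 7 = 2458 mod 7 = 1 -> Tuesday (Mon=0 ... Sun=6)
Day of year: 116; offset = 115
Weekday index = (1 + 115) mod 7 = 4 -> Friday
Weekend days: Saturday, Sunday

No


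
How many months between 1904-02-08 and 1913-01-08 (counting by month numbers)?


From February 1904 to January 1913
9 years * 12 = 108 months, minus 1 month = 107

107 months


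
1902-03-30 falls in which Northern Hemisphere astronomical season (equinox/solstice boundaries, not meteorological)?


Date: March 30
Astronomical Spring (approx.; exact equinox/solstice day varies by year): March 20 to June 20
March 30 falls within the Spring window

Spring


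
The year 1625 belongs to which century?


Century = (year - 1) // 100 + 1
= (1625 - 1) // 100 + 1
= 1624 // 100 + 1
= 16 + 1

17th century


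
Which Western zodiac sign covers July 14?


Date: July 14
Conventional tropical zodiac dates: Cancer from June 21 onward; Leo starts July 23
July 14 falls within the Cancer range

Cancer
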